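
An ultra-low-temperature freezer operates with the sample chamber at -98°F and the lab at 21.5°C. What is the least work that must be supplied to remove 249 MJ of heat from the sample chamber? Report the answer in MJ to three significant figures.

116 MJ

In absolute terms T_C = 200.93 K and T_H = 294.65 K, so ΔT = 93.72 K.
The reversible limit is COP_R = T_C/ΔT = 2.144, so W_min = Q_C/COP = Q_C·ΔT/T_C.
W_min = 249.0 × 93.72/200.93 = 116.1 MJ.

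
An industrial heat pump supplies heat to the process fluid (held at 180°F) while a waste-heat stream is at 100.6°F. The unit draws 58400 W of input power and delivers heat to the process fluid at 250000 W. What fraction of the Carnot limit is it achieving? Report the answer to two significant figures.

0.53

COP_actual = Q̇_H/Ẇ = 250000/58400 = 4.281.
In absolute terms T_C = 311.26 K and T_H = 355.37 K, so ΔT = 44.11 K.
COP_Carnot = T_H/ΔT = 355.37/44.11 = 8.056.
η_II = COP_actual/COP_Carnot = 4.281/8.056 = 0.5314.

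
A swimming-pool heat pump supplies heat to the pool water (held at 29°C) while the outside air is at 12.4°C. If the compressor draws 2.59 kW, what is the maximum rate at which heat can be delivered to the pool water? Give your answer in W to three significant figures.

In absolute terms T_C = 285.55 K and T_H = 302.15 K, so ΔT = 16.60 K.
COP_Carnot = T_H/ΔT = 302.15/16.60 = 18.20.
Q̇_max = COP_Carnot × Ẇ = 18.20 × 2.590 kW = 47.14 kW = 47140 W.

47100 W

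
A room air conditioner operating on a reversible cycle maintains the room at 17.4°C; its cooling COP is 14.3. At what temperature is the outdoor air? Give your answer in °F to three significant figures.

99.9 °F

COP_R = T_C/(T_H − T_C) gives T_H − T_C = T_C/COP.
With T_C = 290.55 K, T_H = 290.55 × (1 + 1/14.3) = 310.87 K.
Converting, 310.87 K = 99.89°F.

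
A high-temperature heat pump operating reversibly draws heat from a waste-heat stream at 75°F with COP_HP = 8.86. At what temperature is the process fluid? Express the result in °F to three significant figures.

COP_HP = T_H/(T_H − T_C) rearranges to T_H = COP·T_C/(COP − 1).
With T_C = 297.04 K, T_H = 8.86 × 297.04/7.860 = 334.83 K.
Converting, 334.83 K = 143.02°F.

143 °F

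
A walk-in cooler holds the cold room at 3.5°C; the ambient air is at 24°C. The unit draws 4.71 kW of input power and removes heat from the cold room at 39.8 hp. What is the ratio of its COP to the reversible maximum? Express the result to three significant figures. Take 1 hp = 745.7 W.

Converting, Q̇_C = 39.80 hp = 29.68 kW, so COP_actual = Q̇_C/Ẇ = 29.68/4.710 = 6.301.
In absolute terms T_C = 276.65 K and T_H = 297.15 K, so ΔT = 20.50 K.
COP_Carnot = T_C/ΔT = 276.65/20.50 = 13.50.
η_II = COP_actual/COP_Carnot = 6.301/13.50 = 0.4669.

0.467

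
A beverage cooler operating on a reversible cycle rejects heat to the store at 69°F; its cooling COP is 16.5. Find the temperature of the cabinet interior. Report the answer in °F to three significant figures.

For a Carnot refrigerator COP_R = T_C/(T_H − T_C), so T_C = COP·T_H/(1 + COP).
With T_H = 293.71 K, T_C = 16.5 × 293.71/17.50 = 276.92 K.
Converting, 276.92 K = 38.79°F.

38.8 °F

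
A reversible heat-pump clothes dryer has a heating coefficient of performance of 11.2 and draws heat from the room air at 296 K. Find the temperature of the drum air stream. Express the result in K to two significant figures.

330 K

COP_HP = T_H/(T_H − T_C) rearranges to T_H = COP·T_C/(COP − 1).
With T_C = 296.00 K, T_H = 11.2 × 296.00/10.20 = 325.02 K.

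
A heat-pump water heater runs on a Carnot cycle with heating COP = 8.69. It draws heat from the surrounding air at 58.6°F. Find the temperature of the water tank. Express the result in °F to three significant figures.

COP_HP = T_H/(T_H − T_C) rearranges to T_H = COP·T_C/(COP − 1).
With T_C = 287.93 K, T_H = 8.69 × 287.93/7.690 = 325.37 K.
Converting, 325.37 K = 126.00°F.

126 °F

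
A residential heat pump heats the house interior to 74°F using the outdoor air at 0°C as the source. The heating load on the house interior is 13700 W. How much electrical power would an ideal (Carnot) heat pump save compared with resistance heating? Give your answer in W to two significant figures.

In absolute terms T_C = 273.15 K and T_H = 296.48 K, so ΔT = 23.33 K.
COP_Carnot = T_H/ΔT = 296.48/23.33 = 12.71.
Resistance heating needs Ẇ_res = Q̇_H = 13700 W; the reversible heat pump needs only Ẇ_hp = Q̇_H/COP = 1078 W.
Saving = 13700 − 1078 = 12620 W.

13000 W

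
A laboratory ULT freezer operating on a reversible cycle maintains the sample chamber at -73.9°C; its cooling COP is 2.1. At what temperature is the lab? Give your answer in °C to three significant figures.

COP_R = T_C/(T_H − T_C) gives T_H − T_C = T_C/COP.
With T_C = 199.25 K, T_H = 199.25 × (1 + 1/2.1) = 294.13 K.
Converting, 294.13 K = 20.98°C.

21.0 °C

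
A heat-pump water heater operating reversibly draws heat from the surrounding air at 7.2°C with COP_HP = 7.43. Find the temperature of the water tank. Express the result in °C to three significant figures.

COP_HP = T_H/(T_H − T_C) rearranges to T_H = COP·T_C/(COP − 1).
With T_C = 280.35 K, T_H = 7.43 × 280.35/6.430 = 323.95 K.
Converting, 323.95 K = 50.80°C.

50.8 °C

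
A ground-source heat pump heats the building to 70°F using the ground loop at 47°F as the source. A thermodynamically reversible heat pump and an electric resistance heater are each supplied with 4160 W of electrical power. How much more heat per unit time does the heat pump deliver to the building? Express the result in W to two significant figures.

92000 W

In absolute terms T_C = 281.48 K and T_H = 294.26 K, so ΔT = 12.78 K.
COP_Carnot = T_H/ΔT = 294.26/12.78 = 23.03.
The heat pump delivers Q̇_H = COP × Ẇ = 95800 W; the resistance heater delivers Ẇ = 4160 W.
Extra = (COP − 1)·Ẇ = 91640 W.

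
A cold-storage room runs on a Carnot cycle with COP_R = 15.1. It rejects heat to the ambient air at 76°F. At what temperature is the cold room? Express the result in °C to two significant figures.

For a Carnot refrigerator COP_R = T_C/(T_H − T_C), so T_C = COP·T_H/(1 + COP).
With T_H = 297.59 K, T_C = 15.1 × 297.59/16.10 = 279.11 K.
Converting, 279.11 K = 5.96°C.

6.0 °C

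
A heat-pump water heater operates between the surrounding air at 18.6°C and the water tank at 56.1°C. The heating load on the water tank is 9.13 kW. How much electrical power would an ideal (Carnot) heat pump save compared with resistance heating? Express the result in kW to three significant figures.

In absolute terms T_C = 291.75 K and T_H = 329.25 K, so ΔT = 37.50 K.
COP_Carnot = T_H/ΔT = 329.25/37.50 = 8.780.
Resistance heating needs Ẇ_res = Q̇_H = 9.130 kW; the reversible heat pump needs only Ẇ_hp = Q̇_H/COP = 1.040 kW.
Saving = 9.130 − 1.040 = 8.090 kW.

8.09 kW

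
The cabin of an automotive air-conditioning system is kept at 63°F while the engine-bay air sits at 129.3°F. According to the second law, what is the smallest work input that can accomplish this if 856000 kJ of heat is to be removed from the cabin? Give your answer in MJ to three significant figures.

109 MJ

In absolute terms T_C = 290.37 K and T_H = 327.21 K, so ΔT = 36.83 K.
The reversible limit is COP_R = T_C/ΔT = 7.883, so W_min = Q_C/COP = Q_C·ΔT/T_C.
W_min = 856000 × 36.83/290.37 = 108600 kJ = 108.6 MJ.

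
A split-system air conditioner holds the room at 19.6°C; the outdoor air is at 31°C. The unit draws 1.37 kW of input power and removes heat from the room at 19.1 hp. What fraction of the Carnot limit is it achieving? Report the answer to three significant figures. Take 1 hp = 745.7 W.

0.405

Converting, Q̇_C = 19.10 hp = 14.24 kW, so COP_actual = Q̇_C/Ẇ = 14.24/1.370 = 10.40.
In absolute terms T_C = 292.75 K and T_H = 304.15 K, so ΔT = 11.40 K.
COP_Carnot = T_C/ΔT = 292.75/11.40 = 25.68.
η_II = COP_actual/COP_Carnot = 10.40/25.68 = 0.4048.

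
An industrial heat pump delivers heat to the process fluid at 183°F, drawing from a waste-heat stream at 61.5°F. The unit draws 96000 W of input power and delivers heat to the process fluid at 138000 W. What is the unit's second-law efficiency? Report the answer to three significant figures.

COP_actual = Q̇_H/Ẇ = 138000/96000 = 1.438.
In absolute terms T_C = 289.54 K and T_H = 357.04 K, so ΔT = 67.50 K.
COP_Carnot = T_H/ΔT = 357.04/67.50 = 5.289.
η_II = COP_actual/COP_Carnot = 1.438/5.289 = 0.2718.

0.272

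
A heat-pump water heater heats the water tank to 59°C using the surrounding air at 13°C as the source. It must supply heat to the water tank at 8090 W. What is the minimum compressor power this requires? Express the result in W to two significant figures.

In absolute terms T_C = 286.15 K and T_H = 332.15 K, so ΔT = 46.00 K.
COP_Carnot = T_H/ΔT = 332.15/46.00 = 7.221.
Ẇ_min = Q̇/COP_Carnot = 8090/7.221 = 1120 W.

1100 W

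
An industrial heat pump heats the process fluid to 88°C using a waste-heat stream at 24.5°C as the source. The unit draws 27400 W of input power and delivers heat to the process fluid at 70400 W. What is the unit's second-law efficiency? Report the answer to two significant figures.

0.45

COP_actual = Q̇_H/Ẇ = 70400/27400 = 2.569.
In absolute terms T_C = 297.65 K and T_H = 361.15 K, so ΔT = 63.50 K.
COP_Carnot = T_H/ΔT = 361.15/63.50 = 5.687.
η_II = COP_actual/COP_Carnot = 2.569/5.687 = 0.4518.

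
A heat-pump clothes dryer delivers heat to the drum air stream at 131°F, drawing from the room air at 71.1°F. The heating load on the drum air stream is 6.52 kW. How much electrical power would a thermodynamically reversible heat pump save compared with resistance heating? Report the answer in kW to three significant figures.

5.86 kW

In absolute terms T_C = 294.87 K and T_H = 328.15 K, so ΔT = 33.28 K.
COP_Carnot = T_H/ΔT = 328.15/33.28 = 9.861.
Resistance heating needs Ẇ_res = Q̇_H = 6.520 kW; the reversible heat pump needs only Ẇ_hp = Q̇_H/COP = 0.6612 kW.
Saving = 6.520 − 0.6612 = 5.859 kW.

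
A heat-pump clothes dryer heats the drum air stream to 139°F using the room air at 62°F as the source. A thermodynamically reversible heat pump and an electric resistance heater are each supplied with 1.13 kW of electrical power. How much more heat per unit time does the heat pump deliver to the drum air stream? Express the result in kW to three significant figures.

In absolute terms T_C = 289.82 K and T_H = 332.59 K, so ΔT = 42.78 K.
COP_Carnot = T_H/ΔT = 332.59/42.78 = 7.775.
The heat pump delivers Q̇_H = COP × Ẇ = 8.786 kW; the resistance heater delivers Ẇ = 1.130 kW.
Extra = (COP − 1)·Ẇ = 7.656 kW.

7.66 kW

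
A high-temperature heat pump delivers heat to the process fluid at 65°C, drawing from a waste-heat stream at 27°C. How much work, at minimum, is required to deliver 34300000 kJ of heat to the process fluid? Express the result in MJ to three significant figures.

3850 MJ

In absolute terms T_C = 300.15 K and T_H = 338.15 K, so ΔT = 38.00 K.
The reversible limit is COP_HP = T_H/ΔT = 8.899, so W_min = Q_H/COP = Q_H·ΔT/T_H.
W_min = 34300000 × 38.00/338.15 = 3855000 kJ = 3855 MJ.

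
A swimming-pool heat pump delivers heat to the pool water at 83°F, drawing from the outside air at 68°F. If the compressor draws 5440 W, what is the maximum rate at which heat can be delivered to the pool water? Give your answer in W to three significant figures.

In absolute terms T_C = 293.15 K and T_H = 301.48 K, so ΔT = 8.333 K.
COP_Carnot = T_H/ΔT = 301.48/8.333 = 36.18.
Q̇_max = COP_Carnot × Ẇ = 36.18 × 5440 W = 196800 W.

197000 W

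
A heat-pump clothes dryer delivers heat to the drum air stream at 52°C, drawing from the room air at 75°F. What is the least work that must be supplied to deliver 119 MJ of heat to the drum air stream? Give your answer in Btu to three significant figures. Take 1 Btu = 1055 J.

In absolute terms T_C = 297.04 K and T_H = 325.15 K, so ΔT = 28.11 K.
The reversible limit is COP_HP = T_H/ΔT = 11.57, so W_min = Q_H/COP = Q_H·ΔT/T_H.
W_min = 119.0 × 28.11/325.15 = 10.29 MJ = 9752 Btu.

9750 Btu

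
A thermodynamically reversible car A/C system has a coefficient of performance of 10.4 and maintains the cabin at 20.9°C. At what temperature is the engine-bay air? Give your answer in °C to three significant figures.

COP_R = T_C/(T_H − T_C) gives T_H − T_C = T_C/COP.
With T_C = 294.05 K, T_H = 294.05 × (1 + 1/10.4) = 322.32 K.
Converting, 322.32 K = 49.17°C.

49.2 °C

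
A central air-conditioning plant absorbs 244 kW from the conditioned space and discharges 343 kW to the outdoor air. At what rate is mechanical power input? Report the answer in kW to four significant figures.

For a cyclic device the first law requires Q̇_H = Q̇_C + Ẇ.
Ẇ = Q̇_H − Q̇_C = 99.00 kW.

99.00 kW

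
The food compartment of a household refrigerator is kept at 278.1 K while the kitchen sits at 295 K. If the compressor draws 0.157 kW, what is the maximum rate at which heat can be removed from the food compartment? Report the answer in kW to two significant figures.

2.6 kW

The reservoir spacing is ΔT = 295 − 278.1 = 16.90 K.
COP_Carnot = T_C/ΔT = 278.10/16.90 = 16.46.
Q̇_max = COP_Carnot × Ẇ = 16.46 × 0.1570 kW = 2.584 kW.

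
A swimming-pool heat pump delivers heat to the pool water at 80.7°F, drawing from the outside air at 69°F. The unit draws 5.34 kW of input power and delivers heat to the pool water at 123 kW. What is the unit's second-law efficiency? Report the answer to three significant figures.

COP_actual = Q̇_H/Ẇ = 123.0/5.340 = 23.03.
In absolute terms T_C = 293.71 K and T_H = 300.21 K, so ΔT = 6.500 K.
COP_Carnot = T_H/ΔT = 300.21/6.500 = 46.19.
η_II = COP_actual/COP_Carnot = 23.03/46.19 = 0.4987.

0.499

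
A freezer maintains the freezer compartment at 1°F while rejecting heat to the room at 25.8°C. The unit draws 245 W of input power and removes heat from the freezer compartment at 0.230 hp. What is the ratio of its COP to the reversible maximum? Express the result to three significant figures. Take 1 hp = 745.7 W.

Converting, Q̇_C = 0.2300 hp = 171.5 W, so COP_actual = Q̇_C/Ẇ = 171.5/245.0 = 0.7000.
In absolute terms T_C = 255.93 K and T_H = 298.95 K, so ΔT = 43.02 K.
COP_Carnot = T_C/ΔT = 255.93/43.02 = 5.949.
η_II = COP_actual/COP_Carnot = 0.7000/5.949 = 0.1177.

0.118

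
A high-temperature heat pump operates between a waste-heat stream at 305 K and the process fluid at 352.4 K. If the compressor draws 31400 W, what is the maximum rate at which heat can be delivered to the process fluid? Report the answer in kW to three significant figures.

The reservoir spacing is ΔT = 352.4 − 305 = 47.40 K.
COP_Carnot = T_H/ΔT = 352.40/47.40 = 7.435.
Q̇_max = COP_Carnot × Ẇ = 7.435 × 31400 W = 233400 W = 233.4 kW.

233 kW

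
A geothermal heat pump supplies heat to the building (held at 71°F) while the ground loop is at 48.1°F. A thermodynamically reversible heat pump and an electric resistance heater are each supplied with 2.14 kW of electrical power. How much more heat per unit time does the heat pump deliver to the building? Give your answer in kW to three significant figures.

47.5 kW

In absolute terms T_C = 282.09 K and T_H = 294.82 K, so ΔT = 12.72 K.
COP_Carnot = T_H/ΔT = 294.82/12.72 = 23.17.
The heat pump delivers Q̇_H = COP × Ẇ = 49.59 kW; the resistance heater delivers Ẇ = 2.140 kW.
Extra = (COP − 1)·Ẇ = 47.45 kW.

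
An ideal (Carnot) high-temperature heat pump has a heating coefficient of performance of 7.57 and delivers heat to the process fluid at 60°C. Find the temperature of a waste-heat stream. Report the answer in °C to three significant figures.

16.0 °C

COP_HP = T_H/(T_H − T_C) gives T_H − T_C = T_H/COP.
With T_H = 333.15 K, T_C = 333.15 × (1 − 1/7.57) = 289.14 K.
Converting, 289.14 K = 15.99°C.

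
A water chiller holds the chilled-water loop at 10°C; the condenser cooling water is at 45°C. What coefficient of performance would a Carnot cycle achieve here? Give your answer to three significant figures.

8.09

In absolute terms T_C = 283.15 K and T_H = 318.15 K, so ΔT = 35.00 K.
For a reversible cycle, COP_Carnot = T_C/ΔT = 283.15/35.00 = 8.090.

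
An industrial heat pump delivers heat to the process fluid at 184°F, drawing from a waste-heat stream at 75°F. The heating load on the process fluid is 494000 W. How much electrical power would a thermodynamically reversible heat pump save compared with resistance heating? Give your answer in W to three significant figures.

410000 W

In absolute terms T_C = 297.04 K and T_H = 357.59 K, so ΔT = 60.56 K.
COP_Carnot = T_H/ΔT = 357.59/60.56 = 5.905.
Resistance heating needs Ẇ_res = Q̇_H = 494000 W; the reversible heat pump needs only Ẇ_hp = Q̇_H/COP = 83650 W.
Saving = 494000 − 83650 = 410300 W.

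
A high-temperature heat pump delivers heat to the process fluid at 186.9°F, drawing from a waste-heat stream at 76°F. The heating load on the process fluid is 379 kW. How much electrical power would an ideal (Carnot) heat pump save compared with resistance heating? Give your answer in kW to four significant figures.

314.0 kW

In absolute terms T_C = 297.59 K and T_H = 359.21 K, so ΔT = 61.61 K.
COP_Carnot = T_H/ΔT = 359.21/61.61 = 5.830.
Resistance heating needs Ẇ_res = Q̇_H = 379.0 kW; the reversible heat pump needs only Ẇ_hp = Q̇_H/COP = 65.01 kW.
Saving = 379.0 − 65.01 = 314.0 kW.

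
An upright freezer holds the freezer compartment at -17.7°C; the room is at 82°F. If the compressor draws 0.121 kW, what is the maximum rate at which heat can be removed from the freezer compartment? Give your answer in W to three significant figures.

In absolute terms T_C = 255.45 K and T_H = 300.93 K, so ΔT = 45.48 K.
COP_Carnot = T_C/ΔT = 255.45/45.48 = 5.617.
Q̇_max = COP_Carnot × Ẇ = 5.617 × 0.1210 kW = 0.6797 kW = 679.7 W.

680 W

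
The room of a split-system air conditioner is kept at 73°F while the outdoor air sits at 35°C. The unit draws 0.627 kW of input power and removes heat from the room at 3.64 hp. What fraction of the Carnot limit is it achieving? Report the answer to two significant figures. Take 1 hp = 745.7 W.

Converting, Q̇_C = 3.640 hp = 2.714 kW, so COP_actual = Q̇_C/Ẇ = 2.714/0.6270 = 4.329.
In absolute terms T_C = 295.93 K and T_H = 308.15 K, so ΔT = 12.22 K.
COP_Carnot = T_C/ΔT = 295.93/12.22 = 24.21.
η_II = COP_actual/COP_Carnot = 4.329/24.21 = 0.1788.

0.18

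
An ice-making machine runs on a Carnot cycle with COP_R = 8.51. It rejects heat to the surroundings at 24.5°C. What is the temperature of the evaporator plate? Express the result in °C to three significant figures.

-6.80 °C

For a Carnot refrigerator COP_R = T_C/(T_H − T_C), so T_C = COP·T_H/(1 + COP).
With T_H = 297.65 K, T_C = 8.51 × 297.65/9.510 = 266.35 K.
Converting, 266.35 K = -6.80°C.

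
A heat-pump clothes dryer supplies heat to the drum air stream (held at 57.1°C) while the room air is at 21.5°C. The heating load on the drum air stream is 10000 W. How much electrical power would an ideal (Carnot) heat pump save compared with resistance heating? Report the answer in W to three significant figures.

8920 W

In absolute terms T_C = 294.65 K and T_H = 330.25 K, so ΔT = 35.60 K.
COP_Carnot = T_H/ΔT = 330.25/35.60 = 9.277.
Resistance heating needs Ẇ_res = Q̇_H = 10000 W; the reversible heat pump needs only Ẇ_hp = Q̇_H/COP = 1078 W.
Saving = 10000 − 1078 = 8922 W.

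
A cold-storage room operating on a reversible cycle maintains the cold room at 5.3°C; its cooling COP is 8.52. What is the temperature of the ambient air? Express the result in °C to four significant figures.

37.98 °C

COP_R = T_C/(T_H − T_C) gives T_H − T_C = T_C/COP.
With T_C = 278.45 K, T_H = 278.45 × (1 + 1/8.52) = 311.13 K.
Converting, 311.13 K = 37.98°C.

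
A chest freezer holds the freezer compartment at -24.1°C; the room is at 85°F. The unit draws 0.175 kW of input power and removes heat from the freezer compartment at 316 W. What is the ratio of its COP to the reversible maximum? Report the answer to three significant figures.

Converting, Q̇_C = 316.0 W = 0.3160 kW, so COP_actual = Q̇_C/Ẇ = 0.3160/0.1750 = 1.806.
In absolute terms T_C = 249.05 K and T_H = 302.59 K, so ΔT = 53.54 K.
COP_Carnot = T_C/ΔT = 249.05/53.54 = 4.651.
η_II = COP_actual/COP_Carnot = 1.806/4.651 = 0.3882.

0.388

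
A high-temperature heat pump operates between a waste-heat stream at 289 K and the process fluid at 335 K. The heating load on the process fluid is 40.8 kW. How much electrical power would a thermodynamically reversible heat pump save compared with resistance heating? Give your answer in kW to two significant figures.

35 kW

The reservoir spacing is ΔT = 335 − 289 = 46.00 K.
COP_Carnot = T_H/ΔT = 335.00/46.00 = 7.283.
Resistance heating needs Ẇ_res = Q̇_H = 40.80 kW; the reversible heat pump needs only Ẇ_hp = Q̇_H/COP = 5.602 kW.
Saving = 40.80 − 5.602 = 35.20 kW.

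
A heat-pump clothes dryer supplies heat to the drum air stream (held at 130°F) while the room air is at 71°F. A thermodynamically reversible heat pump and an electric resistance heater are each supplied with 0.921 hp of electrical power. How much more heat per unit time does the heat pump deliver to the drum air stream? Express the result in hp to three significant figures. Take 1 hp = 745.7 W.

In absolute terms T_C = 294.82 K and T_H = 327.59 K, so ΔT = 32.78 K.
COP_Carnot = T_H/ΔT = 327.59/32.78 = 9.994.
The heat pump delivers Q̇_H = COP × Ẇ = 9.205 hp; the resistance heater delivers Ẇ = 0.9210 hp.
Extra = (COP − 1)·Ẇ = 8.284 hp.

8.28 hp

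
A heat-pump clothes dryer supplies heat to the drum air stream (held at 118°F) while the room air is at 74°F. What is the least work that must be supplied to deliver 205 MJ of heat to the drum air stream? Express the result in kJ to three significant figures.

15600 kJ

In absolute terms T_C = 296.48 K and T_H = 320.93 K, so ΔT = 24.44 K.
The reversible limit is COP_HP = T_H/ΔT = 13.13, so W_min = Q_H/COP = Q_H·ΔT/T_H.
W_min = 205.0 × 24.44/320.93 = 15.61 MJ = 15610 kJ.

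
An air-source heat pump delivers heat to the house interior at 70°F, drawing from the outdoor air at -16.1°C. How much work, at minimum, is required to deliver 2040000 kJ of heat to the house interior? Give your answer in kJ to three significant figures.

In absolute terms T_C = 257.05 K and T_H = 294.26 K, so ΔT = 37.21 K.
The reversible limit is COP_HP = T_H/ΔT = 7.908, so W_min = Q_H/COP = Q_H·ΔT/T_H.
W_min = 2040000 × 37.21/294.26 = 258000 kJ.

258000 kJ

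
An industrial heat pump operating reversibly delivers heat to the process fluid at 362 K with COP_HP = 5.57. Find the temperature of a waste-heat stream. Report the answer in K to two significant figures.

300 K

COP_HP = T_H/(T_H − T_C) gives T_H − T_C = T_H/COP.
With T_H = 362.00 K, T_C = 362.00 × (1 − 1/5.57) = 297.01 K.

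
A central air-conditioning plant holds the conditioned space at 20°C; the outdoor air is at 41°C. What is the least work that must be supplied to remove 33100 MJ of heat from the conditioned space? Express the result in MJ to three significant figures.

2370 MJ

In absolute terms T_C = 293.15 K and T_H = 314.15 K, so ΔT = 21.00 K.
The reversible limit is COP_R = T_C/ΔT = 13.96, so W_min = Q_C/COP = Q_C·ΔT/T_C.
W_min = 33100 × 21.00/293.15 = 2371 MJ.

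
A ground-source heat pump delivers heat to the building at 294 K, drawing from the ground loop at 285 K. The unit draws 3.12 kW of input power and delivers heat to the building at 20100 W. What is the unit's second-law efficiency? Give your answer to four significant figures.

Converting, Q̇_H = 20100 W = 20.10 kW, so COP_actual = Q̇_H/Ẇ = 20.10/3.120 = 6.442.
The reservoir spacing is ΔT = 294 − 285 = 9.000 K.
COP_Carnot = T_H/ΔT = 294.00/9.000 = 32.67.
η_II = COP_actual/COP_Carnot = 6.442/32.67 = 0.1972.

0.1972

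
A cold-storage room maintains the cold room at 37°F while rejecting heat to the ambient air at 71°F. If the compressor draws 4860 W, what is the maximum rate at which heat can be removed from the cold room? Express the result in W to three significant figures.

In absolute terms T_C = 275.93 K and T_H = 294.82 K, so ΔT = 18.89 K.
COP_Carnot = T_C/ΔT = 275.93/18.89 = 14.61.
Q̇_max = COP_Carnot × Ẇ = 14.61 × 4860 W = 70990 W.

71000 W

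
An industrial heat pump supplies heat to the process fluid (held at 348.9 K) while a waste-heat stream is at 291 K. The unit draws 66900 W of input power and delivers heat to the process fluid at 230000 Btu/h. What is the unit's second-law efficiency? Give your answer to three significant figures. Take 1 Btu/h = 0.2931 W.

Converting, Q̇_H = 230000 Btu/h = 67410 W, so COP_actual = Q̇_H/Ẇ = 67410/66900 = 1.008.
The reservoir spacing is ΔT = 348.9 − 291 = 57.90 K.
COP_Carnot = T_H/ΔT = 348.90/57.90 = 6.026.
η_II = COP_actual/COP_Carnot = 1.008/6.026 = 0.1672.

0.167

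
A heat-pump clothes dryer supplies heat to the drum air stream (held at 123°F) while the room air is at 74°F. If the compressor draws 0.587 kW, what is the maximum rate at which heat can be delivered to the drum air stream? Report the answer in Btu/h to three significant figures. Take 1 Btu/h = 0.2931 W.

23800 Btu/h

In absolute terms T_C = 296.48 K and T_H = 323.71 K, so ΔT = 27.22 K.
COP_Carnot = T_H/ΔT = 323.71/27.22 = 11.89.
Q̇_max = COP_Carnot × Ẇ = 11.89 × 0.5870 kW = 6.980 kW = 23810 Btu/h.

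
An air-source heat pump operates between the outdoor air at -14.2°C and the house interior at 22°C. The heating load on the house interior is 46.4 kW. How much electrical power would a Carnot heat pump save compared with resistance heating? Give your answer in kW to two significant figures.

41 kW

In absolute terms T_C = 258.95 K and T_H = 295.15 K, so ΔT = 36.20 K.
COP_Carnot = T_H/ΔT = 295.15/36.20 = 8.153.
Resistance heating needs Ẇ_res = Q̇_H = 46.40 kW; the reversible heat pump needs only Ẇ_hp = Q̇_H/COP = 5.691 kW.
Saving = 46.40 − 5.691 = 40.71 kW.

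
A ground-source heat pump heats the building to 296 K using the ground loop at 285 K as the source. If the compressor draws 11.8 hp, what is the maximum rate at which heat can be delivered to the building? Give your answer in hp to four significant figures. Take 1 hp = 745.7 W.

The reservoir spacing is ΔT = 296 − 285 = 11.00 K.
COP_Carnot = T_H/ΔT = 296.00/11.00 = 26.91.
Q̇_max = COP_Carnot × Ẇ = 26.91 × 11.80 hp = 317.5 hp.

317.5 hp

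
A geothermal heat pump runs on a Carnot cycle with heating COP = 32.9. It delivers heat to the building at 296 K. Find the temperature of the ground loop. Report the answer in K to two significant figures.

290 K

COP_HP = T_H/(T_H − T_C) gives T_H − T_C = T_H/COP.
With T_H = 296.00 K, T_C = 296.00 × (1 − 1/32.9) = 287.00 K.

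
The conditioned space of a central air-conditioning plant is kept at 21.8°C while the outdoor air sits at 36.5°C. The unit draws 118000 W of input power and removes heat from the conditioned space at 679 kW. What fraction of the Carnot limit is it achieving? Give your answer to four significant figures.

Converting, Q̇_C = 679.0 kW = 679000 W, so COP_actual = Q̇_C/Ẇ = 679000/118000 = 5.754.
In absolute terms T_C = 294.95 K and T_H = 309.65 K, so ΔT = 14.70 K.
COP_Carnot = T_C/ΔT = 294.95/14.70 = 20.06.
η_II = COP_actual/COP_Carnot = 5.754/20.06 = 0.2868.

0.2868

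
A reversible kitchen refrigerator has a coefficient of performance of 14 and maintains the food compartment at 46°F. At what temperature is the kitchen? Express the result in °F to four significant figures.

82.12 °F

COP_R = T_C/(T_H − T_C) gives T_H − T_C = T_C/COP.
With T_C = 280.93 K, T_H = 280.93 × (1 + 1/14) = 300.99 K.
Converting, 300.99 K = 82.12°F.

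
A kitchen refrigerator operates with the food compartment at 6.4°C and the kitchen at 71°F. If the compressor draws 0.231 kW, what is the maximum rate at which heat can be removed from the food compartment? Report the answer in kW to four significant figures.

4.230 kW

In absolute terms T_C = 279.55 K and T_H = 294.82 K, so ΔT = 15.27 K.
COP_Carnot = T_C/ΔT = 279.55/15.27 = 18.31.
Q̇_max = COP_Carnot × Ẇ = 18.31 × 0.2310 kW = 4.230 kW.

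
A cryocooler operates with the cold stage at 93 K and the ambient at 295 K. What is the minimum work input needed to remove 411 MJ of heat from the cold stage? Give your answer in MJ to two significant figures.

890 MJ

The reservoir spacing is ΔT = 295 − 93 = 202.0 K.
The reversible limit is COP_R = T_C/ΔT = 0.4604, so W_min = Q_C/COP = Q_C·ΔT/T_C.
W_min = 411.0 × 202.0/93.00 = 892.7 MJ.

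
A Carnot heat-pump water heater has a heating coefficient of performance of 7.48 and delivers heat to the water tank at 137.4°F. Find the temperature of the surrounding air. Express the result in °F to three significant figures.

COP_HP = T_H/(T_H − T_C) gives T_H − T_C = T_H/COP.
With T_H = 331.71 K, T_C = 331.71 × (1 − 1/7.48) = 287.36 K.
Converting, 287.36 K = 57.58°F.

57.6 °F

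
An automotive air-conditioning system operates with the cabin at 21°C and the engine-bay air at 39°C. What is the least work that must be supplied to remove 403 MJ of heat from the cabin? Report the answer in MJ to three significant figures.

In absolute terms T_C = 294.15 K and T_H = 312.15 K, so ΔT = 18.00 K.
The reversible limit is COP_R = T_C/ΔT = 16.34, so W_min = Q_C/COP = Q_C·ΔT/T_C.
W_min = 403.0 × 18.00/294.15 = 24.66 MJ.

24.7 MJ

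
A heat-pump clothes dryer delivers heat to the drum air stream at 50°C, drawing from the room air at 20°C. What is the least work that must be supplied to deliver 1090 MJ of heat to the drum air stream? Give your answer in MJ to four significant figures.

In absolute terms T_C = 293.15 K and T_H = 323.15 K, so ΔT = 30.00 K.
The reversible limit is COP_HP = T_H/ΔT = 10.77, so W_min = Q_H/COP = Q_H·ΔT/T_H.
W_min = 1090 × 30.00/323.15 = 101.2 MJ.

101.2 MJ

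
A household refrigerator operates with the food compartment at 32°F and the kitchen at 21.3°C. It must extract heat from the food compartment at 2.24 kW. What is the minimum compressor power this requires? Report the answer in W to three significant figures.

In absolute terms T_C = 273.15 K and T_H = 294.45 K, so ΔT = 21.30 K.
COP_Carnot = T_C/ΔT = 273.15/21.30 = 12.82.
Ẇ_min = Q̇/COP_Carnot = 2.240/12.82 = 0.1747 kW = 174.7 W.

175 W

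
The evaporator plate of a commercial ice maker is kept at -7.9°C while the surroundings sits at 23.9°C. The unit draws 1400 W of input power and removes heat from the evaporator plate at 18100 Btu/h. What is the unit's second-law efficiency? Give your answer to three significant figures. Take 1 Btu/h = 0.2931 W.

Converting, Q̇_C = 18100 Btu/h = 5305 W, so COP_actual = Q̇_C/Ẇ = 5305/1400 = 3.789.
In absolute terms T_C = 265.25 K and T_H = 297.05 K, so ΔT = 31.80 K.
COP_Carnot = T_C/ΔT = 265.25/31.80 = 8.341.
η_II = COP_actual/COP_Carnot = 3.789/8.341 = 0.4543.

0.454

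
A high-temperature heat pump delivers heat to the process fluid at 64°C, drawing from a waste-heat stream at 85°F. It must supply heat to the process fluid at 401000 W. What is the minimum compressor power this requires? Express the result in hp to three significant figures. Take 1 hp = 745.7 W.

In absolute terms T_C = 302.59 K and T_H = 337.15 K, so ΔT = 34.56 K.
COP_Carnot = T_H/ΔT = 337.15/34.56 = 9.757.
Ẇ_min = Q̇/COP_Carnot = 401000/9.757 = 41100 W = 55.12 hp.

55.1 hp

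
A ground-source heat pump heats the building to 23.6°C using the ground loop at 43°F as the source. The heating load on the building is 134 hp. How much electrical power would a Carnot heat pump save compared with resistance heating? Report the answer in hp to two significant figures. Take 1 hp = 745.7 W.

130 hp

In absolute terms T_C = 279.26 K and T_H = 296.75 K, so ΔT = 17.49 K.
COP_Carnot = T_H/ΔT = 296.75/17.49 = 16.97.
Resistance heating needs Ẇ_res = Q̇_H = 134.0 hp; the reversible heat pump needs only Ẇ_hp = Q̇_H/COP = 7.897 hp.
Saving = 134.0 − 7.897 = 126.1 hp.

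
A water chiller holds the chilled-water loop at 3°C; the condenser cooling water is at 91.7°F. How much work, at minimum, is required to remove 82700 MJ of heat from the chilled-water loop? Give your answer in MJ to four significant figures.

In absolute terms T_C = 276.15 K and T_H = 306.32 K, so ΔT = 30.17 K.
The reversible limit is COP_R = T_C/ΔT = 9.154, so W_min = Q_C/COP = Q_C·ΔT/T_C.
W_min = 82700 × 30.17/276.15 = 9034 MJ.

9034 MJ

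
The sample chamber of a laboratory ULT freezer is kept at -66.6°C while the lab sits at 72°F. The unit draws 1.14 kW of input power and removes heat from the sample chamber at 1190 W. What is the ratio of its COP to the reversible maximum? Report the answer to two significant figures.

Converting, Q̇_C = 1190 W = 1.190 kW, so COP_actual = Q̇_C/Ẇ = 1.190/1.140 = 1.044.
In absolute terms T_C = 206.55 K and T_H = 295.37 K, so ΔT = 88.82 K.
COP_Carnot = T_C/ΔT = 206.55/88.82 = 2.325.
η_II = COP_actual/COP_Carnot = 1.044/2.325 = 0.4489.

0.45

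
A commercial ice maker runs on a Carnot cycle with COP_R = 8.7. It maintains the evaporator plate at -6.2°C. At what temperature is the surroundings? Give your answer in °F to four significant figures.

COP_R = T_C/(T_H − T_C) gives T_H − T_C = T_C/COP.
With T_C = 266.95 K, T_H = 266.95 × (1 + 1/8.7) = 297.63 K.
Converting, 297.63 K = 76.07°F.

76.07 °F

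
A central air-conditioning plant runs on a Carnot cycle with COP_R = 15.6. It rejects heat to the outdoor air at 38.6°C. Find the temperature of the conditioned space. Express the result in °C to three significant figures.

For a Carnot refrigerator COP_R = T_C/(T_H − T_C), so T_C = COP·T_H/(1 + COP).
With T_H = 311.75 K, T_C = 15.6 × 311.75/16.60 = 292.97 K.
Converting, 292.97 K = 19.82°C.

19.8 °C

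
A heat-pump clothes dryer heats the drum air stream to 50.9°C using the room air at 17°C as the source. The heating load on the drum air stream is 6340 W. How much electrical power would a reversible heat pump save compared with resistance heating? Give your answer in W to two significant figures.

5700 W

In absolute terms T_C = 290.15 K and T_H = 324.05 K, so ΔT = 33.90 K.
COP_Carnot = T_H/ΔT = 324.05/33.90 = 9.559.
Resistance heating needs Ẇ_res = Q̇_H = 6340 W; the reversible heat pump needs only Ẇ_hp = Q̇_H/COP = 663.2 W.
Saving = 6340 − 663.2 = 5677 W.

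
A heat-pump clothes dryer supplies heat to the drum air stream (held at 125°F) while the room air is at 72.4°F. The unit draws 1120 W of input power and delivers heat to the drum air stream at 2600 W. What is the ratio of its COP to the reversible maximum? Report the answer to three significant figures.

0.209

COP_actual = Q̇_H/Ẇ = 2600/1120 = 2.321.
In absolute terms T_C = 295.59 K and T_H = 324.82 K, so ΔT = 29.22 K.
COP_Carnot = T_H/ΔT = 324.82/29.22 = 11.12.
η_II = COP_actual/COP_Carnot = 2.321/11.12 = 0.2088.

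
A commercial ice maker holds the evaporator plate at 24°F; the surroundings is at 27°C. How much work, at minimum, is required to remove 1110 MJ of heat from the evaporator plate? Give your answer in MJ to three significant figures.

130 MJ

In absolute terms T_C = 268.71 K and T_H = 300.15 K, so ΔT = 31.44 K.
The reversible limit is COP_R = T_C/ΔT = 8.545, so W_min = Q_C/COP = Q_C·ΔT/T_C.
W_min = 1110 × 31.44/268.71 = 129.9 MJ.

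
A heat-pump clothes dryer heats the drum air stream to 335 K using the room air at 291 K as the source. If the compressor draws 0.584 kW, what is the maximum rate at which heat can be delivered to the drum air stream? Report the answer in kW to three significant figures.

4.45 kW

The reservoir spacing is ΔT = 335 − 291 = 44.00 K.
COP_Carnot = T_H/ΔT = 335.00/44.00 = 7.614.
Q̇_max = COP_Carnot × Ẇ = 7.614 × 0.5840 kW = 4.446 kW.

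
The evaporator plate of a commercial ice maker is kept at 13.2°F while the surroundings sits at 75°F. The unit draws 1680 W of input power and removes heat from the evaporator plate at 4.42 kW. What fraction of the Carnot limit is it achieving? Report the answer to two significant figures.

0.34

Converting, Q̇_C = 4.420 kW = 4420 W, so COP_actual = Q̇_C/Ẇ = 4420/1680 = 2.631.
In absolute terms T_C = 262.71 K and T_H = 297.04 K, so ΔT = 34.33 K.
COP_Carnot = T_C/ΔT = 262.71/34.33 = 7.652.
η_II = COP_actual/COP_Carnot = 2.631/7.652 = 0.3438.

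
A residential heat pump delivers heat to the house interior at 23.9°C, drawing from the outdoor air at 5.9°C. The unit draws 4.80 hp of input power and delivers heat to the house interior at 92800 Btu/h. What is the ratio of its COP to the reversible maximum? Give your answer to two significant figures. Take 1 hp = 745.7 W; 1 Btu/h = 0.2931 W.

0.46

Converting, Q̇_H = 92800 Btu/h = 36.48 hp, so COP_actual = Q̇_H/Ẇ = 36.48/4.800 = 7.599.
In absolute terms T_C = 279.05 K and T_H = 297.05 K, so ΔT = 18.00 K.
COP_Carnot = T_H/ΔT = 297.05/18.00 = 16.50.
η_II = COP_actual/COP_Carnot = 7.599/16.50 = 0.4605.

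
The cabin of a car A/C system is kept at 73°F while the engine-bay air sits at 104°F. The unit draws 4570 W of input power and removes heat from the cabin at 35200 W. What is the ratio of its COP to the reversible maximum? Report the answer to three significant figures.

0.448

COP_actual = Q̇_C/Ẇ = 35200/4570 = 7.702.
In absolute terms T_C = 295.93 K and T_H = 313.15 K, so ΔT = 17.22 K.
COP_Carnot = T_C/ΔT = 295.93/17.22 = 17.18.
η_II = COP_actual/COP_Carnot = 7.702/17.18 = 0.4483.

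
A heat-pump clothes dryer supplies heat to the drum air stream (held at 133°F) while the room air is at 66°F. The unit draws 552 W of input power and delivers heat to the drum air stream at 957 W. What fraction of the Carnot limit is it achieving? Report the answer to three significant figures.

COP_actual = Q̇_H/Ẇ = 957.0/552.0 = 1.734.
In absolute terms T_C = 292.04 K and T_H = 329.26 K, so ΔT = 37.22 K.
COP_Carnot = T_H/ΔT = 329.26/37.22 = 8.846.
η_II = COP_actual/COP_Carnot = 1.734/8.846 = 0.1960.

0.196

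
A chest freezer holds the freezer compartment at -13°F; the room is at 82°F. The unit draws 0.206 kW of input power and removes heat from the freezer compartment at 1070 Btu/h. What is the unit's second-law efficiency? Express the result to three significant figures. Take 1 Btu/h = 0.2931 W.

Converting, Q̇_C = 1070 Btu/h = 0.3136 kW, so COP_actual = Q̇_C/Ẇ = 0.3136/0.2060 = 1.522.
In absolute terms T_C = 248.15 K and T_H = 300.93 K, so ΔT = 52.78 K.
COP_Carnot = T_C/ΔT = 248.15/52.78 = 4.702.
η_II = COP_actual/COP_Carnot = 1.522/4.702 = 0.3238.

0.324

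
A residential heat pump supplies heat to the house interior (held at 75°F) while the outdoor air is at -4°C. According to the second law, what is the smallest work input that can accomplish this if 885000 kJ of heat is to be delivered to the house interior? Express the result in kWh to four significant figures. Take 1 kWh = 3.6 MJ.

In absolute terms T_C = 269.15 K and T_H = 297.04 K, so ΔT = 27.89 K.
The reversible limit is COP_HP = T_H/ΔT = 10.65, so W_min = Q_H/COP = Q_H·ΔT/T_H.
W_min = 885000 × 27.89/297.04 = 83090 kJ = 23.08 kWh.

23.08 kWh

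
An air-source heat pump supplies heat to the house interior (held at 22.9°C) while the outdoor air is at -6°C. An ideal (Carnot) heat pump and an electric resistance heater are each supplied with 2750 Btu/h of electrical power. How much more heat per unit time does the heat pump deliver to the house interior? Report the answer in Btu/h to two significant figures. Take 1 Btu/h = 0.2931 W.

In absolute terms T_C = 267.15 K and T_H = 296.05 K, so ΔT = 28.90 K.
COP_Carnot = T_H/ΔT = 296.05/28.90 = 10.24.
The heat pump delivers Q̇_H = COP × Ẇ = 28170 Btu/h; the resistance heater delivers Ẇ = 2750 Btu/h.
Extra = (COP − 1)·Ẇ = 25420 Btu/h.

25000 Btu/h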